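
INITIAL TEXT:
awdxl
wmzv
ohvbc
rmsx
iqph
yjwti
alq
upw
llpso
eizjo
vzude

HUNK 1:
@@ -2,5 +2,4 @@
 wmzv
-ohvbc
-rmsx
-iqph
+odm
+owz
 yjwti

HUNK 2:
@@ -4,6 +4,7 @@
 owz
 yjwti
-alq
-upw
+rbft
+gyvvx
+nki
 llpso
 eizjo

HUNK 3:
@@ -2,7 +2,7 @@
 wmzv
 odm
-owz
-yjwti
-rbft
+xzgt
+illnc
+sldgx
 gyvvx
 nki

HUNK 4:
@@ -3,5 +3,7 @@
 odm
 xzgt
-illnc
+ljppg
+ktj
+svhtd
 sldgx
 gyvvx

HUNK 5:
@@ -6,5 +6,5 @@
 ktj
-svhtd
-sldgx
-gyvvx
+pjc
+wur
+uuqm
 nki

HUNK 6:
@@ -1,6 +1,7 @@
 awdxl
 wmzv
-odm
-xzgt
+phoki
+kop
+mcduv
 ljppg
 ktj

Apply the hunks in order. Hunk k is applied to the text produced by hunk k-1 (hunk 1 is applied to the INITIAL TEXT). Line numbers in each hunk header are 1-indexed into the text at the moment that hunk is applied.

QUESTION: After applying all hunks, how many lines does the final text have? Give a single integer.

Answer: 14

Derivation:
Hunk 1: at line 2 remove [ohvbc,rmsx,iqph] add [odm,owz] -> 10 lines: awdxl wmzv odm owz yjwti alq upw llpso eizjo vzude
Hunk 2: at line 4 remove [alq,upw] add [rbft,gyvvx,nki] -> 11 lines: awdxl wmzv odm owz yjwti rbft gyvvx nki llpso eizjo vzude
Hunk 3: at line 2 remove [owz,yjwti,rbft] add [xzgt,illnc,sldgx] -> 11 lines: awdxl wmzv odm xzgt illnc sldgx gyvvx nki llpso eizjo vzude
Hunk 4: at line 3 remove [illnc] add [ljppg,ktj,svhtd] -> 13 lines: awdxl wmzv odm xzgt ljppg ktj svhtd sldgx gyvvx nki llpso eizjo vzude
Hunk 5: at line 6 remove [svhtd,sldgx,gyvvx] add [pjc,wur,uuqm] -> 13 lines: awdxl wmzv odm xzgt ljppg ktj pjc wur uuqm nki llpso eizjo vzude
Hunk 6: at line 1 remove [odm,xzgt] add [phoki,kop,mcduv] -> 14 lines: awdxl wmzv phoki kop mcduv ljppg ktj pjc wur uuqm nki llpso eizjo vzude
Final line count: 14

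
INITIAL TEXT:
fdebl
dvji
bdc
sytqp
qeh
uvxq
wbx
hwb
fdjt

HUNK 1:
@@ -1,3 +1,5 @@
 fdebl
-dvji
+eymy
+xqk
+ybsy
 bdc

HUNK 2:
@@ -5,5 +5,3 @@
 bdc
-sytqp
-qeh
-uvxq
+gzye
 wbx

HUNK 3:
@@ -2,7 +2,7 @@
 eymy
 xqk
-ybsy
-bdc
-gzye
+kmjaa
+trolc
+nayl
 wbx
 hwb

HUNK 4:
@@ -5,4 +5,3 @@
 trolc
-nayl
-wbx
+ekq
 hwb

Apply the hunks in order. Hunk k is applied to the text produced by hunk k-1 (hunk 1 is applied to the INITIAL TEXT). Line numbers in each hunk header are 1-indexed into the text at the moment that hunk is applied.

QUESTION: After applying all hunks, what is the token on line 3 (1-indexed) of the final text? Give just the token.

Hunk 1: at line 1 remove [dvji] add [eymy,xqk,ybsy] -> 11 lines: fdebl eymy xqk ybsy bdc sytqp qeh uvxq wbx hwb fdjt
Hunk 2: at line 5 remove [sytqp,qeh,uvxq] add [gzye] -> 9 lines: fdebl eymy xqk ybsy bdc gzye wbx hwb fdjt
Hunk 3: at line 2 remove [ybsy,bdc,gzye] add [kmjaa,trolc,nayl] -> 9 lines: fdebl eymy xqk kmjaa trolc nayl wbx hwb fdjt
Hunk 4: at line 5 remove [nayl,wbx] add [ekq] -> 8 lines: fdebl eymy xqk kmjaa trolc ekq hwb fdjt
Final line 3: xqk

Answer: xqk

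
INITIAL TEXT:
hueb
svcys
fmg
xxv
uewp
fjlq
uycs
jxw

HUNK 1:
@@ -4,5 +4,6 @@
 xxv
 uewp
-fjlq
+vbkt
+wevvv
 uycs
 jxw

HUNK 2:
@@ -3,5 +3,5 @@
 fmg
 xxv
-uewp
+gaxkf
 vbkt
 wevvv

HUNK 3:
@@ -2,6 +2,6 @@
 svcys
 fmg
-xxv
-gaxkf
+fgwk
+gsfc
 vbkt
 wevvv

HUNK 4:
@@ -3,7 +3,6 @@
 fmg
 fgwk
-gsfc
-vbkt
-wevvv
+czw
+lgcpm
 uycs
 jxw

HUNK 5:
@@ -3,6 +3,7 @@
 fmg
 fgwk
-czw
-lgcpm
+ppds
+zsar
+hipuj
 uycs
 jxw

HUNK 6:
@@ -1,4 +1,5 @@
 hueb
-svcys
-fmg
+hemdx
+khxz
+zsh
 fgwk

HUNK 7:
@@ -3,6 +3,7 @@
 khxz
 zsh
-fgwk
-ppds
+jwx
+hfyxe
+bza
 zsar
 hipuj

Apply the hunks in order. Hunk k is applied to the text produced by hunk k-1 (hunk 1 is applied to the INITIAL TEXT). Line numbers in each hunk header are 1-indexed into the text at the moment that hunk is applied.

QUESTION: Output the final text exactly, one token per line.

Hunk 1: at line 4 remove [fjlq] add [vbkt,wevvv] -> 9 lines: hueb svcys fmg xxv uewp vbkt wevvv uycs jxw
Hunk 2: at line 3 remove [uewp] add [gaxkf] -> 9 lines: hueb svcys fmg xxv gaxkf vbkt wevvv uycs jxw
Hunk 3: at line 2 remove [xxv,gaxkf] add [fgwk,gsfc] -> 9 lines: hueb svcys fmg fgwk gsfc vbkt wevvv uycs jxw
Hunk 4: at line 3 remove [gsfc,vbkt,wevvv] add [czw,lgcpm] -> 8 lines: hueb svcys fmg fgwk czw lgcpm uycs jxw
Hunk 5: at line 3 remove [czw,lgcpm] add [ppds,zsar,hipuj] -> 9 lines: hueb svcys fmg fgwk ppds zsar hipuj uycs jxw
Hunk 6: at line 1 remove [svcys,fmg] add [hemdx,khxz,zsh] -> 10 lines: hueb hemdx khxz zsh fgwk ppds zsar hipuj uycs jxw
Hunk 7: at line 3 remove [fgwk,ppds] add [jwx,hfyxe,bza] -> 11 lines: hueb hemdx khxz zsh jwx hfyxe bza zsar hipuj uycs jxw

Answer: hueb
hemdx
khxz
zsh
jwx
hfyxe
bza
zsar
hipuj
uycs
jxw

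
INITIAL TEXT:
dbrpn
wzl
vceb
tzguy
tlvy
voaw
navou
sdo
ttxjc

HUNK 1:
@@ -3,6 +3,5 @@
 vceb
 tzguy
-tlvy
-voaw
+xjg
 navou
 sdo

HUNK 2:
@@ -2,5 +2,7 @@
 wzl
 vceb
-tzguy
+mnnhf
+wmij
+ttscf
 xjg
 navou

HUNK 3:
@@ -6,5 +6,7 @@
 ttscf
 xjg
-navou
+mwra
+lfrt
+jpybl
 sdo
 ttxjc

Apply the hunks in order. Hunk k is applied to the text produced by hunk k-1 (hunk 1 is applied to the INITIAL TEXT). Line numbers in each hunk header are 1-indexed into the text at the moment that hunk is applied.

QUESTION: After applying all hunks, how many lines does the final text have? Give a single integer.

Hunk 1: at line 3 remove [tlvy,voaw] add [xjg] -> 8 lines: dbrpn wzl vceb tzguy xjg navou sdo ttxjc
Hunk 2: at line 2 remove [tzguy] add [mnnhf,wmij,ttscf] -> 10 lines: dbrpn wzl vceb mnnhf wmij ttscf xjg navou sdo ttxjc
Hunk 3: at line 6 remove [navou] add [mwra,lfrt,jpybl] -> 12 lines: dbrpn wzl vceb mnnhf wmij ttscf xjg mwra lfrt jpybl sdo ttxjc
Final line count: 12

Answer: 12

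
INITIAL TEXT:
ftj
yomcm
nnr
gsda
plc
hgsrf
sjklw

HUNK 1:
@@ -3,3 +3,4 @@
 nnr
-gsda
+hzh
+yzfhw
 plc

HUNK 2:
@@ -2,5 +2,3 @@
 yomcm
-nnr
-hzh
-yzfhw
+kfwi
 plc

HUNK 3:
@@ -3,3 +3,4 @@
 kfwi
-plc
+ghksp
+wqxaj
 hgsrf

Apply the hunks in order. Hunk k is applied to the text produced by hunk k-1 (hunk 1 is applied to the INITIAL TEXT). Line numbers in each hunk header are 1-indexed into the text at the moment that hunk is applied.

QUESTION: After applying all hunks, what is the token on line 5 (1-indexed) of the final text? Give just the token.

Answer: wqxaj

Derivation:
Hunk 1: at line 3 remove [gsda] add [hzh,yzfhw] -> 8 lines: ftj yomcm nnr hzh yzfhw plc hgsrf sjklw
Hunk 2: at line 2 remove [nnr,hzh,yzfhw] add [kfwi] -> 6 lines: ftj yomcm kfwi plc hgsrf sjklw
Hunk 3: at line 3 remove [plc] add [ghksp,wqxaj] -> 7 lines: ftj yomcm kfwi ghksp wqxaj hgsrf sjklw
Final line 5: wqxaj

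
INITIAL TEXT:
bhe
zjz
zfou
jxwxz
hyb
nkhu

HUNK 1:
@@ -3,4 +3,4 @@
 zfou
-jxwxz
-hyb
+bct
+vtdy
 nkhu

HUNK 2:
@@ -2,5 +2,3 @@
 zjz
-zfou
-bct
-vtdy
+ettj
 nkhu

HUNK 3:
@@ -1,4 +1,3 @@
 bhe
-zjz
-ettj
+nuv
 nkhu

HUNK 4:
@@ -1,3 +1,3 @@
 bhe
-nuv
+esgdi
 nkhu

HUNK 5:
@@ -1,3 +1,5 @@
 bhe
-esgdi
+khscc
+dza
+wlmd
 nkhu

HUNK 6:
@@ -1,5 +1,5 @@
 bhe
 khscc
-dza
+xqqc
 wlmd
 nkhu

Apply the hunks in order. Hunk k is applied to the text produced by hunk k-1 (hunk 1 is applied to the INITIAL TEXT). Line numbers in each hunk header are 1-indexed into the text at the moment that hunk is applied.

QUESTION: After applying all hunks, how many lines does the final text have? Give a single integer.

Hunk 1: at line 3 remove [jxwxz,hyb] add [bct,vtdy] -> 6 lines: bhe zjz zfou bct vtdy nkhu
Hunk 2: at line 2 remove [zfou,bct,vtdy] add [ettj] -> 4 lines: bhe zjz ettj nkhu
Hunk 3: at line 1 remove [zjz,ettj] add [nuv] -> 3 lines: bhe nuv nkhu
Hunk 4: at line 1 remove [nuv] add [esgdi] -> 3 lines: bhe esgdi nkhu
Hunk 5: at line 1 remove [esgdi] add [khscc,dza,wlmd] -> 5 lines: bhe khscc dza wlmd nkhu
Hunk 6: at line 1 remove [dza] add [xqqc] -> 5 lines: bhe khscc xqqc wlmd nkhu
Final line count: 5

Answer: 5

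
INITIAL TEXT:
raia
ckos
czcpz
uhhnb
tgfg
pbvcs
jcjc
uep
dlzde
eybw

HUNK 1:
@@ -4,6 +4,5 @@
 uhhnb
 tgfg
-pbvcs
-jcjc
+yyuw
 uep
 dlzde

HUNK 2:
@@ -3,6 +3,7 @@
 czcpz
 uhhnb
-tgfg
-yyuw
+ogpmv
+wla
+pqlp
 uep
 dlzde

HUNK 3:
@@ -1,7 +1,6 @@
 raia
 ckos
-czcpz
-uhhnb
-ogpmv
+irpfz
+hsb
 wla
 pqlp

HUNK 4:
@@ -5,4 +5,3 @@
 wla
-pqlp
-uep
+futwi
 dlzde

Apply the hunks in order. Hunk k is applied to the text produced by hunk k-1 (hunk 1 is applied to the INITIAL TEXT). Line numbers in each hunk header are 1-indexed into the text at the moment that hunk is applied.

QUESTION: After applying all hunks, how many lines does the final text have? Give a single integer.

Hunk 1: at line 4 remove [pbvcs,jcjc] add [yyuw] -> 9 lines: raia ckos czcpz uhhnb tgfg yyuw uep dlzde eybw
Hunk 2: at line 3 remove [tgfg,yyuw] add [ogpmv,wla,pqlp] -> 10 lines: raia ckos czcpz uhhnb ogpmv wla pqlp uep dlzde eybw
Hunk 3: at line 1 remove [czcpz,uhhnb,ogpmv] add [irpfz,hsb] -> 9 lines: raia ckos irpfz hsb wla pqlp uep dlzde eybw
Hunk 4: at line 5 remove [pqlp,uep] add [futwi] -> 8 lines: raia ckos irpfz hsb wla futwi dlzde eybw
Final line count: 8

Answer: 8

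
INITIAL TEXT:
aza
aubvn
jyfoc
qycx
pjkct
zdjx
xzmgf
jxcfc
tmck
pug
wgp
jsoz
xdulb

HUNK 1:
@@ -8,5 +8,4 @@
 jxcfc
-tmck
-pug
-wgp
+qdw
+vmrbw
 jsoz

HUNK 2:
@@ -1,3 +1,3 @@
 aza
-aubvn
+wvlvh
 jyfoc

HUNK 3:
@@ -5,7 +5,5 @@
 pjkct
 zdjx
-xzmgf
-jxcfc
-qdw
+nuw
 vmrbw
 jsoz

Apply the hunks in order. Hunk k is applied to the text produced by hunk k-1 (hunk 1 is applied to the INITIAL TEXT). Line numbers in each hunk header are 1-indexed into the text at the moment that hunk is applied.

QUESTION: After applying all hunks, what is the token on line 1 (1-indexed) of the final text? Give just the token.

Answer: aza

Derivation:
Hunk 1: at line 8 remove [tmck,pug,wgp] add [qdw,vmrbw] -> 12 lines: aza aubvn jyfoc qycx pjkct zdjx xzmgf jxcfc qdw vmrbw jsoz xdulb
Hunk 2: at line 1 remove [aubvn] add [wvlvh] -> 12 lines: aza wvlvh jyfoc qycx pjkct zdjx xzmgf jxcfc qdw vmrbw jsoz xdulb
Hunk 3: at line 5 remove [xzmgf,jxcfc,qdw] add [nuw] -> 10 lines: aza wvlvh jyfoc qycx pjkct zdjx nuw vmrbw jsoz xdulb
Final line 1: aza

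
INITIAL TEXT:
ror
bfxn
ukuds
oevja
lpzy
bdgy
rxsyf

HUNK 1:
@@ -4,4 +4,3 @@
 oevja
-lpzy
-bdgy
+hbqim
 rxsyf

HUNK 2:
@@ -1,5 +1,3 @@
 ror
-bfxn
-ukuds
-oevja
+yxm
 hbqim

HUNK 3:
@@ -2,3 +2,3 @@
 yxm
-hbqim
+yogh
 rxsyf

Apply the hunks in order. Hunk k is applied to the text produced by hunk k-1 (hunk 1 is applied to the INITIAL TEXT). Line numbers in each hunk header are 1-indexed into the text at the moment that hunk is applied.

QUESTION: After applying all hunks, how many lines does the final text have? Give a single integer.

Answer: 4

Derivation:
Hunk 1: at line 4 remove [lpzy,bdgy] add [hbqim] -> 6 lines: ror bfxn ukuds oevja hbqim rxsyf
Hunk 2: at line 1 remove [bfxn,ukuds,oevja] add [yxm] -> 4 lines: ror yxm hbqim rxsyf
Hunk 3: at line 2 remove [hbqim] add [yogh] -> 4 lines: ror yxm yogh rxsyf
Final line count: 4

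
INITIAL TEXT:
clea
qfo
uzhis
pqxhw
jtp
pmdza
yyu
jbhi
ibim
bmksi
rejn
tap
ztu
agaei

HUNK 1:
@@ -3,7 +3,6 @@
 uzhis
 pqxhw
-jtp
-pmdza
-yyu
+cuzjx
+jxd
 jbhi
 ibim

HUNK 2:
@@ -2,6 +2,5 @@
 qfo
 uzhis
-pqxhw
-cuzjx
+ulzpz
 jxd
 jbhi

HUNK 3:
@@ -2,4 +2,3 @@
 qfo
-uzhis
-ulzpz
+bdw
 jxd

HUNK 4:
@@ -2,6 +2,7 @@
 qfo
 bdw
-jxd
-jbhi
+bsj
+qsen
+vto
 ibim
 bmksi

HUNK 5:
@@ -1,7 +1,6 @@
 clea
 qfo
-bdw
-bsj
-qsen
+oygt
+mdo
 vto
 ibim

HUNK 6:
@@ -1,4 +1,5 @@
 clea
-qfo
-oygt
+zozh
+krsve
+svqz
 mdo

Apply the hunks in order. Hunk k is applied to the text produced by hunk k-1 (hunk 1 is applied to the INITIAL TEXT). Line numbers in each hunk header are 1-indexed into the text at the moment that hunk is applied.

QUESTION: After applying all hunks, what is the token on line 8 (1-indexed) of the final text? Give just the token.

Hunk 1: at line 3 remove [jtp,pmdza,yyu] add [cuzjx,jxd] -> 13 lines: clea qfo uzhis pqxhw cuzjx jxd jbhi ibim bmksi rejn tap ztu agaei
Hunk 2: at line 2 remove [pqxhw,cuzjx] add [ulzpz] -> 12 lines: clea qfo uzhis ulzpz jxd jbhi ibim bmksi rejn tap ztu agaei
Hunk 3: at line 2 remove [uzhis,ulzpz] add [bdw] -> 11 lines: clea qfo bdw jxd jbhi ibim bmksi rejn tap ztu agaei
Hunk 4: at line 2 remove [jxd,jbhi] add [bsj,qsen,vto] -> 12 lines: clea qfo bdw bsj qsen vto ibim bmksi rejn tap ztu agaei
Hunk 5: at line 1 remove [bdw,bsj,qsen] add [oygt,mdo] -> 11 lines: clea qfo oygt mdo vto ibim bmksi rejn tap ztu agaei
Hunk 6: at line 1 remove [qfo,oygt] add [zozh,krsve,svqz] -> 12 lines: clea zozh krsve svqz mdo vto ibim bmksi rejn tap ztu agaei
Final line 8: bmksi

Answer: bmksi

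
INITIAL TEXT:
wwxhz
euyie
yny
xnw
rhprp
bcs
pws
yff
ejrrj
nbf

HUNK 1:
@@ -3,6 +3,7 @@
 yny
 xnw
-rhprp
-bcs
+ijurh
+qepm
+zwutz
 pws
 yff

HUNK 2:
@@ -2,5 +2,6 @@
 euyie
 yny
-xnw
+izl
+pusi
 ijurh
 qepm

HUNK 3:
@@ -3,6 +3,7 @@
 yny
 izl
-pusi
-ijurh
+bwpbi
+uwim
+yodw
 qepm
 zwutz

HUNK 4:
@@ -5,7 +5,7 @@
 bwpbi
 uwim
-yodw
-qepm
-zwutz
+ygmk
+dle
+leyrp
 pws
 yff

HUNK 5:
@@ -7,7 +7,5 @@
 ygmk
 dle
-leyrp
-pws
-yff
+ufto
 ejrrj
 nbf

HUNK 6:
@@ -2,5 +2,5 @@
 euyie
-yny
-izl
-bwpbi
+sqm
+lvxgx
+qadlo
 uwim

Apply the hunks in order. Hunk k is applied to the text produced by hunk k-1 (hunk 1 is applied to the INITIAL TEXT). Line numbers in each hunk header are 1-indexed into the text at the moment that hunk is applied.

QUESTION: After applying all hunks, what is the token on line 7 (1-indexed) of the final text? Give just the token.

Answer: ygmk

Derivation:
Hunk 1: at line 3 remove [rhprp,bcs] add [ijurh,qepm,zwutz] -> 11 lines: wwxhz euyie yny xnw ijurh qepm zwutz pws yff ejrrj nbf
Hunk 2: at line 2 remove [xnw] add [izl,pusi] -> 12 lines: wwxhz euyie yny izl pusi ijurh qepm zwutz pws yff ejrrj nbf
Hunk 3: at line 3 remove [pusi,ijurh] add [bwpbi,uwim,yodw] -> 13 lines: wwxhz euyie yny izl bwpbi uwim yodw qepm zwutz pws yff ejrrj nbf
Hunk 4: at line 5 remove [yodw,qepm,zwutz] add [ygmk,dle,leyrp] -> 13 lines: wwxhz euyie yny izl bwpbi uwim ygmk dle leyrp pws yff ejrrj nbf
Hunk 5: at line 7 remove [leyrp,pws,yff] add [ufto] -> 11 lines: wwxhz euyie yny izl bwpbi uwim ygmk dle ufto ejrrj nbf
Hunk 6: at line 2 remove [yny,izl,bwpbi] add [sqm,lvxgx,qadlo] -> 11 lines: wwxhz euyie sqm lvxgx qadlo uwim ygmk dle ufto ejrrj nbf
Final line 7: ygmk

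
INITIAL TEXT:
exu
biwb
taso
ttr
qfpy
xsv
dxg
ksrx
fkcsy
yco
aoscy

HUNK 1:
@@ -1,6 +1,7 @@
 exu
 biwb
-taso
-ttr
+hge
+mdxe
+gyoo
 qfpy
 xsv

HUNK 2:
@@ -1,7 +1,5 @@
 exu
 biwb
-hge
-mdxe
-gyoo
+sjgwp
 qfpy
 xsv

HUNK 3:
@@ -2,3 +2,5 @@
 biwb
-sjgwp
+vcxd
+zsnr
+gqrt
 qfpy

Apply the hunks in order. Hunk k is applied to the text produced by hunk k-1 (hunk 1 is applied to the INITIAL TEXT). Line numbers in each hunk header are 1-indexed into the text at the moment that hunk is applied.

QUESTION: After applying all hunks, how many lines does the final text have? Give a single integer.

Answer: 12

Derivation:
Hunk 1: at line 1 remove [taso,ttr] add [hge,mdxe,gyoo] -> 12 lines: exu biwb hge mdxe gyoo qfpy xsv dxg ksrx fkcsy yco aoscy
Hunk 2: at line 1 remove [hge,mdxe,gyoo] add [sjgwp] -> 10 lines: exu biwb sjgwp qfpy xsv dxg ksrx fkcsy yco aoscy
Hunk 3: at line 2 remove [sjgwp] add [vcxd,zsnr,gqrt] -> 12 lines: exu biwb vcxd zsnr gqrt qfpy xsv dxg ksrx fkcsy yco aoscy
Final line count: 12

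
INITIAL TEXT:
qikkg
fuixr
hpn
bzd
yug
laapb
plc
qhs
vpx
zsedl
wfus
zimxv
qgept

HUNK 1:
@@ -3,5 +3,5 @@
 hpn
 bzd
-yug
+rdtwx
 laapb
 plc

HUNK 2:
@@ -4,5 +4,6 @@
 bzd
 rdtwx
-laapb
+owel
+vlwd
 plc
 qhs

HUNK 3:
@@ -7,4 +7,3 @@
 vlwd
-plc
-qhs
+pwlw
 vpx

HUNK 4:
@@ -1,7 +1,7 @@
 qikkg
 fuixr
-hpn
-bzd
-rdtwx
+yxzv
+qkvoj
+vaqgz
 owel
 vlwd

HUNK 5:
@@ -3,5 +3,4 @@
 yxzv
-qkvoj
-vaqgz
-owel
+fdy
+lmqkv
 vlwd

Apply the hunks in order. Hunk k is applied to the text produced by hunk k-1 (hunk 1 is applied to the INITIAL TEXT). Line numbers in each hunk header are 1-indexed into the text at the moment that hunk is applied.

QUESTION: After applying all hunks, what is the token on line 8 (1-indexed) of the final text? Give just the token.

Hunk 1: at line 3 remove [yug] add [rdtwx] -> 13 lines: qikkg fuixr hpn bzd rdtwx laapb plc qhs vpx zsedl wfus zimxv qgept
Hunk 2: at line 4 remove [laapb] add [owel,vlwd] -> 14 lines: qikkg fuixr hpn bzd rdtwx owel vlwd plc qhs vpx zsedl wfus zimxv qgept
Hunk 3: at line 7 remove [plc,qhs] add [pwlw] -> 13 lines: qikkg fuixr hpn bzd rdtwx owel vlwd pwlw vpx zsedl wfus zimxv qgept
Hunk 4: at line 1 remove [hpn,bzd,rdtwx] add [yxzv,qkvoj,vaqgz] -> 13 lines: qikkg fuixr yxzv qkvoj vaqgz owel vlwd pwlw vpx zsedl wfus zimxv qgept
Hunk 5: at line 3 remove [qkvoj,vaqgz,owel] add [fdy,lmqkv] -> 12 lines: qikkg fuixr yxzv fdy lmqkv vlwd pwlw vpx zsedl wfus zimxv qgept
Final line 8: vpx

Answer: vpx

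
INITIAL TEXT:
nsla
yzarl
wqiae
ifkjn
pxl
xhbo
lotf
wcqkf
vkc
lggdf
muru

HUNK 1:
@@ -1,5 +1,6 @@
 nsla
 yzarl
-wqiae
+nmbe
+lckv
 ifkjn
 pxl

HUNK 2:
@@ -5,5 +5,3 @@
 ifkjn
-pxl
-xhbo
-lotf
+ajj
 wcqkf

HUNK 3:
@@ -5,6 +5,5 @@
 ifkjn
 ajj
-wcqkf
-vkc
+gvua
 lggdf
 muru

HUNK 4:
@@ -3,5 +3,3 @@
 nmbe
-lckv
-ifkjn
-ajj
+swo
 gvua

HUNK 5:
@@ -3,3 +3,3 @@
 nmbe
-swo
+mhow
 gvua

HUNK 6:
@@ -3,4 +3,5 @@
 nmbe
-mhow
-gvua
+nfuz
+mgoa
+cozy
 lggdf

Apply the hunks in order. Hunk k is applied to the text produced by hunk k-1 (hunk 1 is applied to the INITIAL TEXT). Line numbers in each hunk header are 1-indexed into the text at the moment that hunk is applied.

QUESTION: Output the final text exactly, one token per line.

Answer: nsla
yzarl
nmbe
nfuz
mgoa
cozy
lggdf
muru

Derivation:
Hunk 1: at line 1 remove [wqiae] add [nmbe,lckv] -> 12 lines: nsla yzarl nmbe lckv ifkjn pxl xhbo lotf wcqkf vkc lggdf muru
Hunk 2: at line 5 remove [pxl,xhbo,lotf] add [ajj] -> 10 lines: nsla yzarl nmbe lckv ifkjn ajj wcqkf vkc lggdf muru
Hunk 3: at line 5 remove [wcqkf,vkc] add [gvua] -> 9 lines: nsla yzarl nmbe lckv ifkjn ajj gvua lggdf muru
Hunk 4: at line 3 remove [lckv,ifkjn,ajj] add [swo] -> 7 lines: nsla yzarl nmbe swo gvua lggdf muru
Hunk 5: at line 3 remove [swo] add [mhow] -> 7 lines: nsla yzarl nmbe mhow gvua lggdf muru
Hunk 6: at line 3 remove [mhow,gvua] add [nfuz,mgoa,cozy] -> 8 lines: nsla yzarl nmbe nfuz mgoa cozy lggdf muru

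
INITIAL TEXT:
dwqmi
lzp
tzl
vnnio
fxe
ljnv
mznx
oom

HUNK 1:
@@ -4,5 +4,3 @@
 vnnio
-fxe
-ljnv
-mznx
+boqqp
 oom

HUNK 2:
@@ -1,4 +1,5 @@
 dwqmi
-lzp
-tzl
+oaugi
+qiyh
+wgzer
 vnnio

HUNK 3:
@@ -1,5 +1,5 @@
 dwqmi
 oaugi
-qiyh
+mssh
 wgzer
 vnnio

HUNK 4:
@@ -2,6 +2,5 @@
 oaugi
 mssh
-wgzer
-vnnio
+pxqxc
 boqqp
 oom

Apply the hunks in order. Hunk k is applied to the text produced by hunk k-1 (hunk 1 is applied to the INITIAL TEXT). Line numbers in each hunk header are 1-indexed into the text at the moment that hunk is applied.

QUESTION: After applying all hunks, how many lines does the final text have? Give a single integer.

Hunk 1: at line 4 remove [fxe,ljnv,mznx] add [boqqp] -> 6 lines: dwqmi lzp tzl vnnio boqqp oom
Hunk 2: at line 1 remove [lzp,tzl] add [oaugi,qiyh,wgzer] -> 7 lines: dwqmi oaugi qiyh wgzer vnnio boqqp oom
Hunk 3: at line 1 remove [qiyh] add [mssh] -> 7 lines: dwqmi oaugi mssh wgzer vnnio boqqp oom
Hunk 4: at line 2 remove [wgzer,vnnio] add [pxqxc] -> 6 lines: dwqmi oaugi mssh pxqxc boqqp oom
Final line count: 6

Answer: 6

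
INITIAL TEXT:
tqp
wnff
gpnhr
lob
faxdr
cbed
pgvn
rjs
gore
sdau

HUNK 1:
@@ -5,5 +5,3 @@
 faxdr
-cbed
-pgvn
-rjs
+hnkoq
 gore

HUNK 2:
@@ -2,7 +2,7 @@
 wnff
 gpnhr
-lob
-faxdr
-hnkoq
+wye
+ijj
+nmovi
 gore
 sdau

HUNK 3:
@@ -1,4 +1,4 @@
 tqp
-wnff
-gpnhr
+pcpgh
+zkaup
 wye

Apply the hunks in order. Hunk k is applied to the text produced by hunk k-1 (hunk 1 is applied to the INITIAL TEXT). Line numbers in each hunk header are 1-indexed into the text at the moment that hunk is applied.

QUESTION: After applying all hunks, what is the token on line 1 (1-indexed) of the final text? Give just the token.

Answer: tqp

Derivation:
Hunk 1: at line 5 remove [cbed,pgvn,rjs] add [hnkoq] -> 8 lines: tqp wnff gpnhr lob faxdr hnkoq gore sdau
Hunk 2: at line 2 remove [lob,faxdr,hnkoq] add [wye,ijj,nmovi] -> 8 lines: tqp wnff gpnhr wye ijj nmovi gore sdau
Hunk 3: at line 1 remove [wnff,gpnhr] add [pcpgh,zkaup] -> 8 lines: tqp pcpgh zkaup wye ijj nmovi gore sdau
Final line 1: tqp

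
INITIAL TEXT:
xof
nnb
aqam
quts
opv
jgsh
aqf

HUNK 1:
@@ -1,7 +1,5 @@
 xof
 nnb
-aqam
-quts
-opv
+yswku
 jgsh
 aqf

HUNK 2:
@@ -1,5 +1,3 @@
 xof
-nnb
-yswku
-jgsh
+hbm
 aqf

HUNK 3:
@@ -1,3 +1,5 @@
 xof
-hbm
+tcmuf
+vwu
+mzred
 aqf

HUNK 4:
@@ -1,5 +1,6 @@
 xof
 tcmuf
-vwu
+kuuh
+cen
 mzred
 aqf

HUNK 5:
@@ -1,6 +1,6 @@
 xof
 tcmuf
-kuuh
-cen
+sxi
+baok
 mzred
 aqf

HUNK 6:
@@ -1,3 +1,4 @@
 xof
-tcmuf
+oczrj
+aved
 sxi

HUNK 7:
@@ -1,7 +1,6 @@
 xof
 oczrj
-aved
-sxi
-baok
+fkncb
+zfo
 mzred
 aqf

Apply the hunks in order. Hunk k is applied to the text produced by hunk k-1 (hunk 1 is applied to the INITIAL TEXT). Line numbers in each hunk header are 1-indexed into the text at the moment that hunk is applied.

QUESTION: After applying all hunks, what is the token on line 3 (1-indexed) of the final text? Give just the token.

Hunk 1: at line 1 remove [aqam,quts,opv] add [yswku] -> 5 lines: xof nnb yswku jgsh aqf
Hunk 2: at line 1 remove [nnb,yswku,jgsh] add [hbm] -> 3 lines: xof hbm aqf
Hunk 3: at line 1 remove [hbm] add [tcmuf,vwu,mzred] -> 5 lines: xof tcmuf vwu mzred aqf
Hunk 4: at line 1 remove [vwu] add [kuuh,cen] -> 6 lines: xof tcmuf kuuh cen mzred aqf
Hunk 5: at line 1 remove [kuuh,cen] add [sxi,baok] -> 6 lines: xof tcmuf sxi baok mzred aqf
Hunk 6: at line 1 remove [tcmuf] add [oczrj,aved] -> 7 lines: xof oczrj aved sxi baok mzred aqf
Hunk 7: at line 1 remove [aved,sxi,baok] add [fkncb,zfo] -> 6 lines: xof oczrj fkncb zfo mzred aqf
Final line 3: fkncb

Answer: fkncb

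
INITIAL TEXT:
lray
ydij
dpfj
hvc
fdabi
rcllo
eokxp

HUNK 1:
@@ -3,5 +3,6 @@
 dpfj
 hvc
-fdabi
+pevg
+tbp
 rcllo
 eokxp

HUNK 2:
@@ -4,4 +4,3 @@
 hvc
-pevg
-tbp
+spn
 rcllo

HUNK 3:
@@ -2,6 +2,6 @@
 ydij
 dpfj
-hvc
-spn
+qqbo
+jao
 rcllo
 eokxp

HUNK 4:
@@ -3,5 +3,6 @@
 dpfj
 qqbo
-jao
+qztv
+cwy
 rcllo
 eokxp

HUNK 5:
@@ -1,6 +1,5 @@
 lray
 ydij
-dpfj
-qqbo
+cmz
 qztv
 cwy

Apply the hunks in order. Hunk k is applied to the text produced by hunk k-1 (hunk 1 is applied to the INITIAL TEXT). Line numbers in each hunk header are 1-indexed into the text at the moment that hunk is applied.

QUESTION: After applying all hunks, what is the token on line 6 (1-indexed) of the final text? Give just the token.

Hunk 1: at line 3 remove [fdabi] add [pevg,tbp] -> 8 lines: lray ydij dpfj hvc pevg tbp rcllo eokxp
Hunk 2: at line 4 remove [pevg,tbp] add [spn] -> 7 lines: lray ydij dpfj hvc spn rcllo eokxp
Hunk 3: at line 2 remove [hvc,spn] add [qqbo,jao] -> 7 lines: lray ydij dpfj qqbo jao rcllo eokxp
Hunk 4: at line 3 remove [jao] add [qztv,cwy] -> 8 lines: lray ydij dpfj qqbo qztv cwy rcllo eokxp
Hunk 5: at line 1 remove [dpfj,qqbo] add [cmz] -> 7 lines: lray ydij cmz qztv cwy rcllo eokxp
Final line 6: rcllo

Answer: rcllo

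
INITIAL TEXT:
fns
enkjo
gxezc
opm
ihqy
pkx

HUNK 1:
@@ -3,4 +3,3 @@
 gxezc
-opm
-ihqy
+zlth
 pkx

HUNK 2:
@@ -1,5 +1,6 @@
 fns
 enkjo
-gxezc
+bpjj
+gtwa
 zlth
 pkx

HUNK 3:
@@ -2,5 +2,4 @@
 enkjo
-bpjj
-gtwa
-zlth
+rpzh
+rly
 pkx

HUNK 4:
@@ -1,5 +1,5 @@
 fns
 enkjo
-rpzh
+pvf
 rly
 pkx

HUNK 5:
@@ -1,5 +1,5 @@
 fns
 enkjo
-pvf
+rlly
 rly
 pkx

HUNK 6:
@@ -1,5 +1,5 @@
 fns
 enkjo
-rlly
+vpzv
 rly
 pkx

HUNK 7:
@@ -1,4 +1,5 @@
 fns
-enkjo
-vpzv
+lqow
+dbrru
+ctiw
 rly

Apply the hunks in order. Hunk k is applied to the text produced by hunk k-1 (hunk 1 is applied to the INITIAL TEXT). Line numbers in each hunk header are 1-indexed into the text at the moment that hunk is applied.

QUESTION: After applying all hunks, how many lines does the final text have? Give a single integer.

Answer: 6

Derivation:
Hunk 1: at line 3 remove [opm,ihqy] add [zlth] -> 5 lines: fns enkjo gxezc zlth pkx
Hunk 2: at line 1 remove [gxezc] add [bpjj,gtwa] -> 6 lines: fns enkjo bpjj gtwa zlth pkx
Hunk 3: at line 2 remove [bpjj,gtwa,zlth] add [rpzh,rly] -> 5 lines: fns enkjo rpzh rly pkx
Hunk 4: at line 1 remove [rpzh] add [pvf] -> 5 lines: fns enkjo pvf rly pkx
Hunk 5: at line 1 remove [pvf] add [rlly] -> 5 lines: fns enkjo rlly rly pkx
Hunk 6: at line 1 remove [rlly] add [vpzv] -> 5 lines: fns enkjo vpzv rly pkx
Hunk 7: at line 1 remove [enkjo,vpzv] add [lqow,dbrru,ctiw] -> 6 lines: fns lqow dbrru ctiw rly pkx
Final line count: 6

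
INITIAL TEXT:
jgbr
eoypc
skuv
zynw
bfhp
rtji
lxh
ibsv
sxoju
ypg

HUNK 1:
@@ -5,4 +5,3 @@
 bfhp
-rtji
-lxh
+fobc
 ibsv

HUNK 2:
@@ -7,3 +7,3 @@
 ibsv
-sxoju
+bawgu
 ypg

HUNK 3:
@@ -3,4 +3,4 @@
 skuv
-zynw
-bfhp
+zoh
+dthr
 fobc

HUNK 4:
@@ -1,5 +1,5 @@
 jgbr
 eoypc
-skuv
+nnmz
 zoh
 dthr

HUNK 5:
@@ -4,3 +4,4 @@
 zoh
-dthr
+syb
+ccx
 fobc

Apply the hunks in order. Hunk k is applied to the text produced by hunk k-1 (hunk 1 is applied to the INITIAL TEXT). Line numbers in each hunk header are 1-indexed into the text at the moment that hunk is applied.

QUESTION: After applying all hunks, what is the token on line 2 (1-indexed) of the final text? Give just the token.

Hunk 1: at line 5 remove [rtji,lxh] add [fobc] -> 9 lines: jgbr eoypc skuv zynw bfhp fobc ibsv sxoju ypg
Hunk 2: at line 7 remove [sxoju] add [bawgu] -> 9 lines: jgbr eoypc skuv zynw bfhp fobc ibsv bawgu ypg
Hunk 3: at line 3 remove [zynw,bfhp] add [zoh,dthr] -> 9 lines: jgbr eoypc skuv zoh dthr fobc ibsv bawgu ypg
Hunk 4: at line 1 remove [skuv] add [nnmz] -> 9 lines: jgbr eoypc nnmz zoh dthr fobc ibsv bawgu ypg
Hunk 5: at line 4 remove [dthr] add [syb,ccx] -> 10 lines: jgbr eoypc nnmz zoh syb ccx fobc ibsv bawgu ypg
Final line 2: eoypc

Answer: eoypc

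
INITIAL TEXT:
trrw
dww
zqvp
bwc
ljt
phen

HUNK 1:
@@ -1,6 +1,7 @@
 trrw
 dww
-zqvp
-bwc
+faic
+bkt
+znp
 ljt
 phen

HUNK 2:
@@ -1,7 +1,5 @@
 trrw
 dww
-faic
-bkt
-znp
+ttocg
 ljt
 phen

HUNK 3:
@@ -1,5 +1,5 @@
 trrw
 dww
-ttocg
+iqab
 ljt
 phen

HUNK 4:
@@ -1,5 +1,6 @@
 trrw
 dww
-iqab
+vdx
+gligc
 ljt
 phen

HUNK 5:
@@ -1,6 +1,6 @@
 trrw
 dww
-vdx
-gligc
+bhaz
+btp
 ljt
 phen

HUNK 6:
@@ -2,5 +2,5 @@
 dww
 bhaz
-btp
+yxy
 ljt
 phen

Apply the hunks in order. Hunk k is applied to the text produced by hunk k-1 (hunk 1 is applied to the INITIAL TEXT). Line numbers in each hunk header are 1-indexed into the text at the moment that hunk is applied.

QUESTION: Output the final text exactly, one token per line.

Answer: trrw
dww
bhaz
yxy
ljt
phen

Derivation:
Hunk 1: at line 1 remove [zqvp,bwc] add [faic,bkt,znp] -> 7 lines: trrw dww faic bkt znp ljt phen
Hunk 2: at line 1 remove [faic,bkt,znp] add [ttocg] -> 5 lines: trrw dww ttocg ljt phen
Hunk 3: at line 1 remove [ttocg] add [iqab] -> 5 lines: trrw dww iqab ljt phen
Hunk 4: at line 1 remove [iqab] add [vdx,gligc] -> 6 lines: trrw dww vdx gligc ljt phen
Hunk 5: at line 1 remove [vdx,gligc] add [bhaz,btp] -> 6 lines: trrw dww bhaz btp ljt phen
Hunk 6: at line 2 remove [btp] add [yxy] -> 6 lines: trrw dww bhaz yxy ljt phen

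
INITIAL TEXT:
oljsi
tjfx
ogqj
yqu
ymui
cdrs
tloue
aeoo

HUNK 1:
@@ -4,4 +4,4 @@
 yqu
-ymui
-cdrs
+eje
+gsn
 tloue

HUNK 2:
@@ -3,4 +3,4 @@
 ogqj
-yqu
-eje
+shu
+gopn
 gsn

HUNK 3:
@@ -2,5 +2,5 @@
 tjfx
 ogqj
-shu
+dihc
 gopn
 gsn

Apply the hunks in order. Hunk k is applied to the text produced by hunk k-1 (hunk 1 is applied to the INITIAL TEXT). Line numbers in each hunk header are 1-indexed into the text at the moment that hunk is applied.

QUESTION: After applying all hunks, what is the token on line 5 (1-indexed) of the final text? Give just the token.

Answer: gopn

Derivation:
Hunk 1: at line 4 remove [ymui,cdrs] add [eje,gsn] -> 8 lines: oljsi tjfx ogqj yqu eje gsn tloue aeoo
Hunk 2: at line 3 remove [yqu,eje] add [shu,gopn] -> 8 lines: oljsi tjfx ogqj shu gopn gsn tloue aeoo
Hunk 3: at line 2 remove [shu] add [dihc] -> 8 lines: oljsi tjfx ogqj dihc gopn gsn tloue aeoo
Final line 5: gopn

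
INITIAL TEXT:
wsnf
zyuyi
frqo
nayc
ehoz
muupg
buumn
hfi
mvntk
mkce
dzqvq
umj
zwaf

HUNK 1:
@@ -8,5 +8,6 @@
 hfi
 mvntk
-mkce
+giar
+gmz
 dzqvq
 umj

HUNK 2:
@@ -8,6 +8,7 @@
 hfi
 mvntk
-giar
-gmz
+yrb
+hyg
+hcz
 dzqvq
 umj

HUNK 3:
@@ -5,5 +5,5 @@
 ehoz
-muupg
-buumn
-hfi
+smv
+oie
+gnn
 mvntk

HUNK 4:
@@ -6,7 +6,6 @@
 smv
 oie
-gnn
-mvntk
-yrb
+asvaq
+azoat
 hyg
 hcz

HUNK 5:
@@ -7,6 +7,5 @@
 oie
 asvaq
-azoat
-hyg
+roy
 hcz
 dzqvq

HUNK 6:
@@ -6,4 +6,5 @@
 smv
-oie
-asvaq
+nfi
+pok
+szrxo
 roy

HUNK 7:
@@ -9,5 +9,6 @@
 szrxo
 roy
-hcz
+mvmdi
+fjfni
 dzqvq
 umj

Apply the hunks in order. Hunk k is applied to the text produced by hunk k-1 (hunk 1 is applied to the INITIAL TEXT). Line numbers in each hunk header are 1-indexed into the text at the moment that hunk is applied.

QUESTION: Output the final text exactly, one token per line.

Hunk 1: at line 8 remove [mkce] add [giar,gmz] -> 14 lines: wsnf zyuyi frqo nayc ehoz muupg buumn hfi mvntk giar gmz dzqvq umj zwaf
Hunk 2: at line 8 remove [giar,gmz] add [yrb,hyg,hcz] -> 15 lines: wsnf zyuyi frqo nayc ehoz muupg buumn hfi mvntk yrb hyg hcz dzqvq umj zwaf
Hunk 3: at line 5 remove [muupg,buumn,hfi] add [smv,oie,gnn] -> 15 lines: wsnf zyuyi frqo nayc ehoz smv oie gnn mvntk yrb hyg hcz dzqvq umj zwaf
Hunk 4: at line 6 remove [gnn,mvntk,yrb] add [asvaq,azoat] -> 14 lines: wsnf zyuyi frqo nayc ehoz smv oie asvaq azoat hyg hcz dzqvq umj zwaf
Hunk 5: at line 7 remove [azoat,hyg] add [roy] -> 13 lines: wsnf zyuyi frqo nayc ehoz smv oie asvaq roy hcz dzqvq umj zwaf
Hunk 6: at line 6 remove [oie,asvaq] add [nfi,pok,szrxo] -> 14 lines: wsnf zyuyi frqo nayc ehoz smv nfi pok szrxo roy hcz dzqvq umj zwaf
Hunk 7: at line 9 remove [hcz] add [mvmdi,fjfni] -> 15 lines: wsnf zyuyi frqo nayc ehoz smv nfi pok szrxo roy mvmdi fjfni dzqvq umj zwaf

Answer: wsnf
zyuyi
frqo
nayc
ehoz
smv
nfi
pok
szrxo
roy
mvmdi
fjfni
dzqvq
umj
zwaf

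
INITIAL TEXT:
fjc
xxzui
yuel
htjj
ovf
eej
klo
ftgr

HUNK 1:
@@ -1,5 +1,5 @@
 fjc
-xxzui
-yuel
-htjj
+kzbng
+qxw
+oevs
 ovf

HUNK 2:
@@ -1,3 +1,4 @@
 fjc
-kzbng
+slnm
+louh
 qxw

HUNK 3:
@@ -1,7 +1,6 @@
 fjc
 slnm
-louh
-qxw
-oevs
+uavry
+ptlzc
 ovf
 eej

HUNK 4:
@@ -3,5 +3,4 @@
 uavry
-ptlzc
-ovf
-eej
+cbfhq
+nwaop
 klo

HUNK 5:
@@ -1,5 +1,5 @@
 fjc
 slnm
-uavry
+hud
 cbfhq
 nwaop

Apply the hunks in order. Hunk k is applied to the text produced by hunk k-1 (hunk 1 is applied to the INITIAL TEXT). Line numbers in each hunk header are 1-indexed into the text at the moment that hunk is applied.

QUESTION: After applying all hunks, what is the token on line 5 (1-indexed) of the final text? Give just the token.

Answer: nwaop

Derivation:
Hunk 1: at line 1 remove [xxzui,yuel,htjj] add [kzbng,qxw,oevs] -> 8 lines: fjc kzbng qxw oevs ovf eej klo ftgr
Hunk 2: at line 1 remove [kzbng] add [slnm,louh] -> 9 lines: fjc slnm louh qxw oevs ovf eej klo ftgr
Hunk 3: at line 1 remove [louh,qxw,oevs] add [uavry,ptlzc] -> 8 lines: fjc slnm uavry ptlzc ovf eej klo ftgr
Hunk 4: at line 3 remove [ptlzc,ovf,eej] add [cbfhq,nwaop] -> 7 lines: fjc slnm uavry cbfhq nwaop klo ftgr
Hunk 5: at line 1 remove [uavry] add [hud] -> 7 lines: fjc slnm hud cbfhq nwaop klo ftgr
Final line 5: nwaop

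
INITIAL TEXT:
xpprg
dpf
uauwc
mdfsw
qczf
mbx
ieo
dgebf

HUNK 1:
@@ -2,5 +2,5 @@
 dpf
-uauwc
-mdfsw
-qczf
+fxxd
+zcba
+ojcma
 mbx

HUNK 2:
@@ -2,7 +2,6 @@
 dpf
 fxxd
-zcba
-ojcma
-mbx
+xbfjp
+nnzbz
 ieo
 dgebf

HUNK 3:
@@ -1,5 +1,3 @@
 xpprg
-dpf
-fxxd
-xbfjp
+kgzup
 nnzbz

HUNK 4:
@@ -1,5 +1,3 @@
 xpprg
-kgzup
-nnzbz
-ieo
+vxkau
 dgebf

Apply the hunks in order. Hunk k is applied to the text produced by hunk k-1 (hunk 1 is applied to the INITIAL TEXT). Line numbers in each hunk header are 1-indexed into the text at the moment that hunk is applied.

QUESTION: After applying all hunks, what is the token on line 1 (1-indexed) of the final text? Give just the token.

Answer: xpprg

Derivation:
Hunk 1: at line 2 remove [uauwc,mdfsw,qczf] add [fxxd,zcba,ojcma] -> 8 lines: xpprg dpf fxxd zcba ojcma mbx ieo dgebf
Hunk 2: at line 2 remove [zcba,ojcma,mbx] add [xbfjp,nnzbz] -> 7 lines: xpprg dpf fxxd xbfjp nnzbz ieo dgebf
Hunk 3: at line 1 remove [dpf,fxxd,xbfjp] add [kgzup] -> 5 lines: xpprg kgzup nnzbz ieo dgebf
Hunk 4: at line 1 remove [kgzup,nnzbz,ieo] add [vxkau] -> 3 lines: xpprg vxkau dgebf
Final line 1: xpprg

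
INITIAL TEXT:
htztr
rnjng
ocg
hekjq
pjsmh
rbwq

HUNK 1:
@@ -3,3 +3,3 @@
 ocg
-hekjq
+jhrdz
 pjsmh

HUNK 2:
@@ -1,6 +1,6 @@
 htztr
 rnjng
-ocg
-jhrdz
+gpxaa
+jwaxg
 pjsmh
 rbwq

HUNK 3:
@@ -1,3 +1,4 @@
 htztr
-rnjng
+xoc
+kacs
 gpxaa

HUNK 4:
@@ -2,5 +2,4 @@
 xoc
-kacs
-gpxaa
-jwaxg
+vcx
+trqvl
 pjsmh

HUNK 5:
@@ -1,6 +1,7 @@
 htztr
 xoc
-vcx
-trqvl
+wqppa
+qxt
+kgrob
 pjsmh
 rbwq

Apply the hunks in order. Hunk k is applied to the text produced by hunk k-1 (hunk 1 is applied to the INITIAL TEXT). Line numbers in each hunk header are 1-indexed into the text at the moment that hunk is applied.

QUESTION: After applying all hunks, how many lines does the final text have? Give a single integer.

Hunk 1: at line 3 remove [hekjq] add [jhrdz] -> 6 lines: htztr rnjng ocg jhrdz pjsmh rbwq
Hunk 2: at line 1 remove [ocg,jhrdz] add [gpxaa,jwaxg] -> 6 lines: htztr rnjng gpxaa jwaxg pjsmh rbwq
Hunk 3: at line 1 remove [rnjng] add [xoc,kacs] -> 7 lines: htztr xoc kacs gpxaa jwaxg pjsmh rbwq
Hunk 4: at line 2 remove [kacs,gpxaa,jwaxg] add [vcx,trqvl] -> 6 lines: htztr xoc vcx trqvl pjsmh rbwq
Hunk 5: at line 1 remove [vcx,trqvl] add [wqppa,qxt,kgrob] -> 7 lines: htztr xoc wqppa qxt kgrob pjsmh rbwq
Final line count: 7

Answer: 7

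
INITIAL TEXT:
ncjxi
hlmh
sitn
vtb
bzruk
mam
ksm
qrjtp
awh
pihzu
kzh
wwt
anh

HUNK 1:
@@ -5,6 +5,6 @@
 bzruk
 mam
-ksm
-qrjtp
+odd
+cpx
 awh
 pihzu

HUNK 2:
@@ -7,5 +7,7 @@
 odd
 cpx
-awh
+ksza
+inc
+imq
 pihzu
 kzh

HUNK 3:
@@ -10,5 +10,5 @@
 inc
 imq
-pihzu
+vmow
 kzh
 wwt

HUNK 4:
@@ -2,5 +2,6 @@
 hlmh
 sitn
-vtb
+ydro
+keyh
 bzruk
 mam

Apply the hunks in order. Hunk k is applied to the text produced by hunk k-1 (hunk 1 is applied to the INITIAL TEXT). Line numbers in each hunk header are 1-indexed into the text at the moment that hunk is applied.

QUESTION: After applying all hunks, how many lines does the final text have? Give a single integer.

Answer: 16

Derivation:
Hunk 1: at line 5 remove [ksm,qrjtp] add [odd,cpx] -> 13 lines: ncjxi hlmh sitn vtb bzruk mam odd cpx awh pihzu kzh wwt anh
Hunk 2: at line 7 remove [awh] add [ksza,inc,imq] -> 15 lines: ncjxi hlmh sitn vtb bzruk mam odd cpx ksza inc imq pihzu kzh wwt anh
Hunk 3: at line 10 remove [pihzu] add [vmow] -> 15 lines: ncjxi hlmh sitn vtb bzruk mam odd cpx ksza inc imq vmow kzh wwt anh
Hunk 4: at line 2 remove [vtb] add [ydro,keyh] -> 16 lines: ncjxi hlmh sitn ydro keyh bzruk mam odd cpx ksza inc imq vmow kzh wwt anh
Final line count: 16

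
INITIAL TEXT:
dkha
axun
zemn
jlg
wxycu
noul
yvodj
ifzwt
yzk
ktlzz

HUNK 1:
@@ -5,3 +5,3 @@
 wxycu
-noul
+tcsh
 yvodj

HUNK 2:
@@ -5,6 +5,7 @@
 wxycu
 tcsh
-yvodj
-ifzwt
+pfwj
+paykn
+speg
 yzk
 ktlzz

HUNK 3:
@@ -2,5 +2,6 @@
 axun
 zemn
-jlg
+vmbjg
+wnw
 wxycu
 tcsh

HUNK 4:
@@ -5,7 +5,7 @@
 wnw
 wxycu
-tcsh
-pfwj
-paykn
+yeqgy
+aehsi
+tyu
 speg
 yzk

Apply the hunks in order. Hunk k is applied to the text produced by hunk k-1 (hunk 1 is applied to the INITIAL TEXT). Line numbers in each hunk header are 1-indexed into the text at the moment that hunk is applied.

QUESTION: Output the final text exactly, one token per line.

Answer: dkha
axun
zemn
vmbjg
wnw
wxycu
yeqgy
aehsi
tyu
speg
yzk
ktlzz

Derivation:
Hunk 1: at line 5 remove [noul] add [tcsh] -> 10 lines: dkha axun zemn jlg wxycu tcsh yvodj ifzwt yzk ktlzz
Hunk 2: at line 5 remove [yvodj,ifzwt] add [pfwj,paykn,speg] -> 11 lines: dkha axun zemn jlg wxycu tcsh pfwj paykn speg yzk ktlzz
Hunk 3: at line 2 remove [jlg] add [vmbjg,wnw] -> 12 lines: dkha axun zemn vmbjg wnw wxycu tcsh pfwj paykn speg yzk ktlzz
Hunk 4: at line 5 remove [tcsh,pfwj,paykn] add [yeqgy,aehsi,tyu] -> 12 lines: dkha axun zemn vmbjg wnw wxycu yeqgy aehsi tyu speg yzk ktlzz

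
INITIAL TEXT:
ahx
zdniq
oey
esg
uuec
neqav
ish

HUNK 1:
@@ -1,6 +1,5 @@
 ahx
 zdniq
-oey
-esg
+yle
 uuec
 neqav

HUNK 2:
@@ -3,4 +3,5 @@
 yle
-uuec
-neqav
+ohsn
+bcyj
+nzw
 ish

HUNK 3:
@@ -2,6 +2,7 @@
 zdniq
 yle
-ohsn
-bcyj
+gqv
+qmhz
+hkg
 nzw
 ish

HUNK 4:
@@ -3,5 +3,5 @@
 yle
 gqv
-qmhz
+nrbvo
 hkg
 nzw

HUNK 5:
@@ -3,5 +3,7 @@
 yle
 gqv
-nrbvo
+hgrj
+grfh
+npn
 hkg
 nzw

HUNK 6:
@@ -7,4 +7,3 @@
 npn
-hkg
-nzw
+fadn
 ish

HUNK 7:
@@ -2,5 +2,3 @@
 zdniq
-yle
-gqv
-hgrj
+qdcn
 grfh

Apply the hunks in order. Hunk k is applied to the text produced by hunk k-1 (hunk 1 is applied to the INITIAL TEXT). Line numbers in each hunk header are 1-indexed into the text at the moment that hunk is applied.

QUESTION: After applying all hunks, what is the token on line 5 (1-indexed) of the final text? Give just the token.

Hunk 1: at line 1 remove [oey,esg] add [yle] -> 6 lines: ahx zdniq yle uuec neqav ish
Hunk 2: at line 3 remove [uuec,neqav] add [ohsn,bcyj,nzw] -> 7 lines: ahx zdniq yle ohsn bcyj nzw ish
Hunk 3: at line 2 remove [ohsn,bcyj] add [gqv,qmhz,hkg] -> 8 lines: ahx zdniq yle gqv qmhz hkg nzw ish
Hunk 4: at line 3 remove [qmhz] add [nrbvo] -> 8 lines: ahx zdniq yle gqv nrbvo hkg nzw ish
Hunk 5: at line 3 remove [nrbvo] add [hgrj,grfh,npn] -> 10 lines: ahx zdniq yle gqv hgrj grfh npn hkg nzw ish
Hunk 6: at line 7 remove [hkg,nzw] add [fadn] -> 9 lines: ahx zdniq yle gqv hgrj grfh npn fadn ish
Hunk 7: at line 2 remove [yle,gqv,hgrj] add [qdcn] -> 7 lines: ahx zdniq qdcn grfh npn fadn ish
Final line 5: npn

Answer: npn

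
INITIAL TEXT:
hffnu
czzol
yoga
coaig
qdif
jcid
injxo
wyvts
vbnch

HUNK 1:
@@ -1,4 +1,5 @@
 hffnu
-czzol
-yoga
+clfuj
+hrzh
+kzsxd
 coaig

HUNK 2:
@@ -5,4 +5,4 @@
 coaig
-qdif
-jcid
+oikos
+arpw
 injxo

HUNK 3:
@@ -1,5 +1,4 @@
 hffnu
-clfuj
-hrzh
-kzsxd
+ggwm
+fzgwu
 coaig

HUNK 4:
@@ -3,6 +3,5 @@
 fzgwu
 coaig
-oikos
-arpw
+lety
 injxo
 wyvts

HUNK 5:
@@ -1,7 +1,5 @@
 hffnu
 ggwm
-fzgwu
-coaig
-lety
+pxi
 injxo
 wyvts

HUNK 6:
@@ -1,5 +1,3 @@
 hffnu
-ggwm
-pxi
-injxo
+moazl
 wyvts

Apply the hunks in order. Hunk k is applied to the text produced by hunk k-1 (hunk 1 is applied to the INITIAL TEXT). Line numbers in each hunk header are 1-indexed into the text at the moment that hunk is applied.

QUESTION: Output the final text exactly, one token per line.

Answer: hffnu
moazl
wyvts
vbnch

Derivation:
Hunk 1: at line 1 remove [czzol,yoga] add [clfuj,hrzh,kzsxd] -> 10 lines: hffnu clfuj hrzh kzsxd coaig qdif jcid injxo wyvts vbnch
Hunk 2: at line 5 remove [qdif,jcid] add [oikos,arpw] -> 10 lines: hffnu clfuj hrzh kzsxd coaig oikos arpw injxo wyvts vbnch
Hunk 3: at line 1 remove [clfuj,hrzh,kzsxd] add [ggwm,fzgwu] -> 9 lines: hffnu ggwm fzgwu coaig oikos arpw injxo wyvts vbnch
Hunk 4: at line 3 remove [oikos,arpw] add [lety] -> 8 lines: hffnu ggwm fzgwu coaig lety injxo wyvts vbnch
Hunk 5: at line 1 remove [fzgwu,coaig,lety] add [pxi] -> 6 lines: hffnu ggwm pxi injxo wyvts vbnch
Hunk 6: at line 1 remove [ggwm,pxi,injxo] add [moazl] -> 4 lines: hffnu moazl wyvts vbnch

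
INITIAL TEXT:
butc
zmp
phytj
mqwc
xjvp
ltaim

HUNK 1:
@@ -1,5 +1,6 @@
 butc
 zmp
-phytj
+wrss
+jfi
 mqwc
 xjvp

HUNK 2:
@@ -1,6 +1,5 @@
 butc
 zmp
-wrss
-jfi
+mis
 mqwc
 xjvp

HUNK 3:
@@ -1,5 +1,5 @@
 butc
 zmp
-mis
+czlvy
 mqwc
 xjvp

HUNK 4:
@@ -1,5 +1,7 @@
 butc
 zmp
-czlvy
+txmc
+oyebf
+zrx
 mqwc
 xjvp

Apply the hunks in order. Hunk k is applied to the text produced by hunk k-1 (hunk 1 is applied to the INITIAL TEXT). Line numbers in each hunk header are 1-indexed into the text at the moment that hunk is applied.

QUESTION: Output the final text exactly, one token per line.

Hunk 1: at line 1 remove [phytj] add [wrss,jfi] -> 7 lines: butc zmp wrss jfi mqwc xjvp ltaim
Hunk 2: at line 1 remove [wrss,jfi] add [mis] -> 6 lines: butc zmp mis mqwc xjvp ltaim
Hunk 3: at line 1 remove [mis] add [czlvy] -> 6 lines: butc zmp czlvy mqwc xjvp ltaim
Hunk 4: at line 1 remove [czlvy] add [txmc,oyebf,zrx] -> 8 lines: butc zmp txmc oyebf zrx mqwc xjvp ltaim

Answer: butc
zmp
txmc
oyebf
zrx
mqwc
xjvp
ltaim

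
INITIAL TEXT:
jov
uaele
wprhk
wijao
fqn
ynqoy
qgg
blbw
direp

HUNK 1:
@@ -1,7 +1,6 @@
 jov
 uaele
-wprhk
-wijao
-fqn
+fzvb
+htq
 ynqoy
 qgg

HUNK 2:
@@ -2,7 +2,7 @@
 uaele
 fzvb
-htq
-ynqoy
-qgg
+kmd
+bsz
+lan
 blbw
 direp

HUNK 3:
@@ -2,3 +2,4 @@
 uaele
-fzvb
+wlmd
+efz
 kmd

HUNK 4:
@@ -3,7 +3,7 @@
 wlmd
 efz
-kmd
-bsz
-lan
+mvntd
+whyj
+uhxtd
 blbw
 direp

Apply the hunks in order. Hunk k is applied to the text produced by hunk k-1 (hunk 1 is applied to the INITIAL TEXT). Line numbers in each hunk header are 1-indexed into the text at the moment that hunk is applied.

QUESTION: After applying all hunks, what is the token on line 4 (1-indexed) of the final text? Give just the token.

Answer: efz

Derivation:
Hunk 1: at line 1 remove [wprhk,wijao,fqn] add [fzvb,htq] -> 8 lines: jov uaele fzvb htq ynqoy qgg blbw direp
Hunk 2: at line 2 remove [htq,ynqoy,qgg] add [kmd,bsz,lan] -> 8 lines: jov uaele fzvb kmd bsz lan blbw direp
Hunk 3: at line 2 remove [fzvb] add [wlmd,efz] -> 9 lines: jov uaele wlmd efz kmd bsz lan blbw direp
Hunk 4: at line 3 remove [kmd,bsz,lan] add [mvntd,whyj,uhxtd] -> 9 lines: jov uaele wlmd efz mvntd whyj uhxtd blbw direp
Final line 4: efz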